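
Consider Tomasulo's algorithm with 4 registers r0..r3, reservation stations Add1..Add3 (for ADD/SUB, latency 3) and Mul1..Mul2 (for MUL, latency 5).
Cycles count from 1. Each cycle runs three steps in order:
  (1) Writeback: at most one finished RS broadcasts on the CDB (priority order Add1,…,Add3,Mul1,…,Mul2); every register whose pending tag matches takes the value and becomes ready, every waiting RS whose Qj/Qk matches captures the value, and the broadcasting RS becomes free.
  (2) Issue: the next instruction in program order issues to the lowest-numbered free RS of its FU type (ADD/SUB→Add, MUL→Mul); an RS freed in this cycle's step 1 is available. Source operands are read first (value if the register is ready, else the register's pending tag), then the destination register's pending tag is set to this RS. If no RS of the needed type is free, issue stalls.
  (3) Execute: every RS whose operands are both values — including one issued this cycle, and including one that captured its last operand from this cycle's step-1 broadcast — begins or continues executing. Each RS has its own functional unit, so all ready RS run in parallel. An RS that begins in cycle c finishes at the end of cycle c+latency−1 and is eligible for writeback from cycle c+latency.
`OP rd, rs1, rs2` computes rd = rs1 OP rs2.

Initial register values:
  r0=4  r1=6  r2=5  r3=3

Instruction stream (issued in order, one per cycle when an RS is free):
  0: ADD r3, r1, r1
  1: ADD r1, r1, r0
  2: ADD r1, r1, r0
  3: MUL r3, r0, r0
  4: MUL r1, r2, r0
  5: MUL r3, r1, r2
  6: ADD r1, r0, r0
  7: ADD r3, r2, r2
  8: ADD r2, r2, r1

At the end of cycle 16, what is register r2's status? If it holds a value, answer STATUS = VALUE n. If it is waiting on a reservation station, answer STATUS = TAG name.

STATUS = VALUE 13

  c1: issue ADD r3<-Add1  regs: r0:4,r1:6,r2:5,r3:Add1
  c2: issue ADD r1<-Add2  regs: r0:4,r1:Add2,r2:5,r3:Add1
  c3: issue ADD r1<-Add3  regs: r0:4,r1:Add3,r2:5,r3:Add1
  c4: CDB Add1=12; issue MUL r3<-Mul1  regs: r0:4,r1:Add3,r2:5,r3:Mul1
  c5: CDB Add2=10; issue MUL r1<-Mul2  regs: r0:4,r1:Mul2,r2:5,r3:Mul1
  c6: stall  regs: r0:4,r1:Mul2,r2:5,r3:Mul1
  c7: stall  regs: r0:4,r1:Mul2,r2:5,r3:Mul1
  c8: CDB Add3=14; stall  regs: r0:4,r1:Mul2,r2:5,r3:Mul1
  c9: CDB Mul1=16; issue MUL r3<-Mul1  regs: r0:4,r1:Mul2,r2:5,r3:Mul1
  c10: CDB Mul2=20; issue ADD r1<-Add1  regs: r0:4,r1:Add1,r2:5,r3:Mul1
  c11: issue ADD r3<-Add2  regs: r0:4,r1:Add1,r2:5,r3:Add2
  c12: issue ADD r2<-Add3  regs: r0:4,r1:Add1,r2:Add3,r3:Add2
  c13: CDB Add1=8  regs: r0:4,r1:8,r2:Add3,r3:Add2
  c14: CDB Add2=10  regs: r0:4,r1:8,r2:Add3,r3:10
  c15: CDB Mul1=100  regs: r0:4,r1:8,r2:Add3,r3:10
  c16: CDB Add3=13  regs: r0:4,r1:8,r2:13,r3:10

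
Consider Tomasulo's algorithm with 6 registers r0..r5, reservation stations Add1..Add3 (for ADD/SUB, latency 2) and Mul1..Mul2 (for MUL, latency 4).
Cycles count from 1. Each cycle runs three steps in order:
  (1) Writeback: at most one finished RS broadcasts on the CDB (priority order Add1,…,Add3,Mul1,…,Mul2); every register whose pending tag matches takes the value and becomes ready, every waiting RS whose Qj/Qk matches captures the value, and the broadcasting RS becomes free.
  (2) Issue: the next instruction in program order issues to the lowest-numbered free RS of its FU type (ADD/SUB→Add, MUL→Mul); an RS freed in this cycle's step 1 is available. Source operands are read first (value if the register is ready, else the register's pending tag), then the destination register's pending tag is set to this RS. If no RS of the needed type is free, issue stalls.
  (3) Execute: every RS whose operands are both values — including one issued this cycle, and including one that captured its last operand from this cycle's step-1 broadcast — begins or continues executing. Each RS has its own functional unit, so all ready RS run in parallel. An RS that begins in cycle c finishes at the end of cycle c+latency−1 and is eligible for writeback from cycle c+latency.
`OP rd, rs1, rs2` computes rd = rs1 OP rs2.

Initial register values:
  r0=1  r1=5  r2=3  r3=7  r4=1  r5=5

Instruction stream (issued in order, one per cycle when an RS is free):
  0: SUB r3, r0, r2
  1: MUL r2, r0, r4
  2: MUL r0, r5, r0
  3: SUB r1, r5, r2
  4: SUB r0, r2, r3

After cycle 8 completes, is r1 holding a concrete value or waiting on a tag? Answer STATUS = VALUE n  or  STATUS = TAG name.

STATUS = VALUE 4

  c1: issue SUB r3<-Add1  regs: r0:1,r1:5,r2:3,r3:Add1,r4:1,r5:5
  c2: issue MUL r2<-Mul1  regs: r0:1,r1:5,r2:Mul1,r3:Add1,r4:1,r5:5
  c3: CDB Add1=-2; issue MUL r0<-Mul2  regs: r0:Mul2,r1:5,r2:Mul1,r3:-2,r4:1,r5:5
  c4: issue SUB r1<-Add1  regs: r0:Mul2,r1:Add1,r2:Mul1,r3:-2,r4:1,r5:5
  c5: issue SUB r0<-Add2  regs: r0:Add2,r1:Add1,r2:Mul1,r3:-2,r4:1,r5:5
  c6: CDB Mul1=1  regs: r0:Add2,r1:Add1,r2:1,r3:-2,r4:1,r5:5
  c7: CDB Mul2=5  regs: r0:Add2,r1:Add1,r2:1,r3:-2,r4:1,r5:5
  c8: CDB Add1=4  regs: r0:Add2,r1:4,r2:1,r3:-2,r4:1,r5:5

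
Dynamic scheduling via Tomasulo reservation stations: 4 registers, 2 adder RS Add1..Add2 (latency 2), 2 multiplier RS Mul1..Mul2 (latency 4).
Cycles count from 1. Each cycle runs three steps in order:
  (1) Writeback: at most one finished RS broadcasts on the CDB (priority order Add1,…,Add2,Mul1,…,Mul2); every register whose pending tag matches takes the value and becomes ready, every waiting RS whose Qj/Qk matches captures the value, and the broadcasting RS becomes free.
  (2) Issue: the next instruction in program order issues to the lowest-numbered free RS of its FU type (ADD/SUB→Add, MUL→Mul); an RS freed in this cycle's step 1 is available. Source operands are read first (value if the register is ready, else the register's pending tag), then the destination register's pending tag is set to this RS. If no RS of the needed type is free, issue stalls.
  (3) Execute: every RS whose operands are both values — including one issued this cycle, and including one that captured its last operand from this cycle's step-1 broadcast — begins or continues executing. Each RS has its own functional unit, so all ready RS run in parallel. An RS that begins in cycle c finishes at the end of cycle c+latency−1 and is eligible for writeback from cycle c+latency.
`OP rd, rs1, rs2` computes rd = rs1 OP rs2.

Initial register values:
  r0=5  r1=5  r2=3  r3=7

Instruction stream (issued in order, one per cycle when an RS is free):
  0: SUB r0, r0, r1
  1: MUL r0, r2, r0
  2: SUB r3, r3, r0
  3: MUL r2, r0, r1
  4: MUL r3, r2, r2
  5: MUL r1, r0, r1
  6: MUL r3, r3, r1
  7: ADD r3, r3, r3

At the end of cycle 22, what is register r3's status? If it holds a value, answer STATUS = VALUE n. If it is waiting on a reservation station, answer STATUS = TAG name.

STATUS = VALUE 0

c1: issue SUB r0<-Add1 | r0:Add1,r1:5,r2:3,r3:7
c2: issue MUL r0<-Mul1 | r0:Mul1,r1:5,r2:3,r3:7
c3: CDB Add1=0; issue SUB r3<-Add1 | r0:Mul1,r1:5,r2:3,r3:Add1
c4: issue MUL r2<-Mul2 | r0:Mul1,r1:5,r2:Mul2,r3:Add1
c5: stall | r0:Mul1,r1:5,r2:Mul2,r3:Add1
c6: stall | r0:Mul1,r1:5,r2:Mul2,r3:Add1
c7: CDB Mul1=0; issue MUL r3<-Mul1 | r0:0,r1:5,r2:Mul2,r3:Mul1
c8: stall | r0:0,r1:5,r2:Mul2,r3:Mul1
c9: CDB Add1=7; stall | r0:0,r1:5,r2:Mul2,r3:Mul1
c10: stall | r0:0,r1:5,r2:Mul2,r3:Mul1
c11: CDB Mul2=0; issue MUL r1<-Mul2 | r0:0,r1:Mul2,r2:0,r3:Mul1
c12: stall | r0:0,r1:Mul2,r2:0,r3:Mul1
c13: stall | r0:0,r1:Mul2,r2:0,r3:Mul1
c14: stall | r0:0,r1:Mul2,r2:0,r3:Mul1
c15: CDB Mul1=0; issue MUL r3<-Mul1 | r0:0,r1:Mul2,r2:0,r3:Mul1
c16: CDB Mul2=0; issue ADD r3<-Add1 | r0:0,r1:0,r2:0,r3:Add1
c17: - | r0:0,r1:0,r2:0,r3:Add1
c18: - | r0:0,r1:0,r2:0,r3:Add1
c19: - | r0:0,r1:0,r2:0,r3:Add1
c20: CDB Mul1=0 | r0:0,r1:0,r2:0,r3:Add1
c21: - | r0:0,r1:0,r2:0,r3:Add1
c22: CDB Add1=0 | r0:0,r1:0,r2:0,r3:0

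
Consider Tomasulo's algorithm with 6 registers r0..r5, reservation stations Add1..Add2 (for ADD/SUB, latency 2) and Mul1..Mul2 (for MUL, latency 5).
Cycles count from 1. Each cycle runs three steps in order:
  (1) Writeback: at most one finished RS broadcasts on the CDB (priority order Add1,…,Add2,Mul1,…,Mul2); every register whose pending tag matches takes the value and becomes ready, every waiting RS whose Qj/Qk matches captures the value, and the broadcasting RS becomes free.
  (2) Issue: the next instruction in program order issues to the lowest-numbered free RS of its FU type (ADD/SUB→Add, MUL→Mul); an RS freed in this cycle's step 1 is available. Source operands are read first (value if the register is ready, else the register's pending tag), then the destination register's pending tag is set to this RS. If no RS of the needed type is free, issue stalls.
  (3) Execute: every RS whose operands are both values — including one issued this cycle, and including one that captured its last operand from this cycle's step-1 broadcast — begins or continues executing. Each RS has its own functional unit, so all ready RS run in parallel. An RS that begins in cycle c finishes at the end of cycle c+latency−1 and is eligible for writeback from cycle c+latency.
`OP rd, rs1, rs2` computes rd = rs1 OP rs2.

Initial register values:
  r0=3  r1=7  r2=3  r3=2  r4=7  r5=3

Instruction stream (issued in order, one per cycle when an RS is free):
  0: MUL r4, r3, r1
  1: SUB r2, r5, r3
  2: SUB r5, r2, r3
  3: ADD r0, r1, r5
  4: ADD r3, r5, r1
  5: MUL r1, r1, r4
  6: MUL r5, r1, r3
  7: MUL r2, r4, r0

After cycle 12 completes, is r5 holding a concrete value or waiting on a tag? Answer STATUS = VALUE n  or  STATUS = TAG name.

STATUS = TAG Mul2

c1: issue MUL r4<-Mul1 | r0:3,r1:7,r2:3,r3:2,r4:Mul1,r5:3
c2: issue SUB r2<-Add1 | r0:3,r1:7,r2:Add1,r3:2,r4:Mul1,r5:3
c3: issue SUB r5<-Add2 | r0:3,r1:7,r2:Add1,r3:2,r4:Mul1,r5:Add2
c4: CDB Add1=1; issue ADD r0<-Add1 | r0:Add1,r1:7,r2:1,r3:2,r4:Mul1,r5:Add2
c5: stall | r0:Add1,r1:7,r2:1,r3:2,r4:Mul1,r5:Add2
c6: CDB Add2=-1; issue ADD r3<-Add2 | r0:Add1,r1:7,r2:1,r3:Add2,r4:Mul1,r5:-1
c7: CDB Mul1=14; issue MUL r1<-Mul1 | r0:Add1,r1:Mul1,r2:1,r3:Add2,r4:14,r5:-1
c8: CDB Add1=6; issue MUL r5<-Mul2 | r0:6,r1:Mul1,r2:1,r3:Add2,r4:14,r5:Mul2
c9: CDB Add2=6; stall | r0:6,r1:Mul1,r2:1,r3:6,r4:14,r5:Mul2
c10: stall | r0:6,r1:Mul1,r2:1,r3:6,r4:14,r5:Mul2
c11: stall | r0:6,r1:Mul1,r2:1,r3:6,r4:14,r5:Mul2
c12: CDB Mul1=98; issue MUL r2<-Mul1 | r0:6,r1:98,r2:Mul1,r3:6,r4:14,r5:Mul2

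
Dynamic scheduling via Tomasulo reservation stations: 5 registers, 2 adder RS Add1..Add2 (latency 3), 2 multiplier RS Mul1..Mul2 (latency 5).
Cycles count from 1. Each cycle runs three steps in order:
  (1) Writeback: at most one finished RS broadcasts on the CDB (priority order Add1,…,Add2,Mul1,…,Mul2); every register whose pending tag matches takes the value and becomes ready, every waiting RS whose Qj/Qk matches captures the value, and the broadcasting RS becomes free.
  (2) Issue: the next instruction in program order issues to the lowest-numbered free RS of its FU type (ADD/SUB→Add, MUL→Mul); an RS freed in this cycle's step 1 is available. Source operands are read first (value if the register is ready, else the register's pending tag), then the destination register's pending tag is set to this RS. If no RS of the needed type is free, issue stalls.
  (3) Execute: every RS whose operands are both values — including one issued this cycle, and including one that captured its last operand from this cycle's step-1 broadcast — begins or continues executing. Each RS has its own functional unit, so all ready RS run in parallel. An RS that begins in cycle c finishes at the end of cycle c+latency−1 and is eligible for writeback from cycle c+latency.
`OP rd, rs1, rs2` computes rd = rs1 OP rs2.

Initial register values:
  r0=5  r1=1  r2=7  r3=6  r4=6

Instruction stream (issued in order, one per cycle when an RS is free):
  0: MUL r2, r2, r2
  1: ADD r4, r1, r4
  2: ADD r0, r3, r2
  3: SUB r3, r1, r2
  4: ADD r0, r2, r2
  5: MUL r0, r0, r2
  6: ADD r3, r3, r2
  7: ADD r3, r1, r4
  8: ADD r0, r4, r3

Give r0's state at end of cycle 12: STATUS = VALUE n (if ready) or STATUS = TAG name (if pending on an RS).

STATUS = TAG Mul1

  c1: issue MUL r2<-Mul1  regs: r0:5,r1:1,r2:Mul1,r3:6,r4:6
  c2: issue ADD r4<-Add1  regs: r0:5,r1:1,r2:Mul1,r3:6,r4:Add1
  c3: issue ADD r0<-Add2  regs: r0:Add2,r1:1,r2:Mul1,r3:6,r4:Add1
  c4: stall  regs: r0:Add2,r1:1,r2:Mul1,r3:6,r4:Add1
  c5: CDB Add1=7; issue SUB r3<-Add1  regs: r0:Add2,r1:1,r2:Mul1,r3:Add1,r4:7
  c6: CDB Mul1=49; stall  regs: r0:Add2,r1:1,r2:49,r3:Add1,r4:7
  c7: stall  regs: r0:Add2,r1:1,r2:49,r3:Add1,r4:7
  c8: stall  regs: r0:Add2,r1:1,r2:49,r3:Add1,r4:7
  c9: CDB Add1=-48; issue ADD r0<-Add1  regs: r0:Add1,r1:1,r2:49,r3:-48,r4:7
  c10: CDB Add2=55; issue MUL r0<-Mul1  regs: r0:Mul1,r1:1,r2:49,r3:-48,r4:7
  c11: issue ADD r3<-Add2  regs: r0:Mul1,r1:1,r2:49,r3:Add2,r4:7
  c12: CDB Add1=98; issue ADD r3<-Add1  regs: r0:Mul1,r1:1,r2:49,r3:Add1,r4:7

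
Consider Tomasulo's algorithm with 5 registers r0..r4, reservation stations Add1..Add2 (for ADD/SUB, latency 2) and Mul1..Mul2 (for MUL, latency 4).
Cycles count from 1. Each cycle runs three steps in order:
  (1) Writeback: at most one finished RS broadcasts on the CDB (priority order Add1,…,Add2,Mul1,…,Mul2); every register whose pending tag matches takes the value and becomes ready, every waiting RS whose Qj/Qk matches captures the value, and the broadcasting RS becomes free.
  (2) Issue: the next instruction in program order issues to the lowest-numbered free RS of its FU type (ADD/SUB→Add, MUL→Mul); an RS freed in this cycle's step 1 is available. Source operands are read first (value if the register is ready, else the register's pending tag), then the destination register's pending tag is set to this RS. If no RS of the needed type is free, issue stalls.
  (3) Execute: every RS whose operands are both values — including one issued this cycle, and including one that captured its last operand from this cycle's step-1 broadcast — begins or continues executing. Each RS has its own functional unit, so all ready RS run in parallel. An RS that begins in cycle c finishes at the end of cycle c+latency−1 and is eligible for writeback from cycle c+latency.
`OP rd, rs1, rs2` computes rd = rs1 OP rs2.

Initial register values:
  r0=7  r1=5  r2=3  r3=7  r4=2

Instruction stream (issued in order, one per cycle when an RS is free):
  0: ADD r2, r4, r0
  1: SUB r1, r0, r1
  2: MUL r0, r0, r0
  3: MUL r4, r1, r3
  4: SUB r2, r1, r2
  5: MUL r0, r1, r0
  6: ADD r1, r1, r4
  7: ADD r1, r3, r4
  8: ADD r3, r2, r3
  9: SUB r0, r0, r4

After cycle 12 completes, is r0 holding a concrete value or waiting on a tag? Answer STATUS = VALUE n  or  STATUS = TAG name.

STATUS = TAG Add2

c1: issue ADD r2<-Add1 | r0:7,r1:5,r2:Add1,r3:7,r4:2
c2: issue SUB r1<-Add2 | r0:7,r1:Add2,r2:Add1,r3:7,r4:2
c3: CDB Add1=9; issue MUL r0<-Mul1 | r0:Mul1,r1:Add2,r2:9,r3:7,r4:2
c4: CDB Add2=2; issue MUL r4<-Mul2 | r0:Mul1,r1:2,r2:9,r3:7,r4:Mul2
c5: issue SUB r2<-Add1 | r0:Mul1,r1:2,r2:Add1,r3:7,r4:Mul2
c6: stall | r0:Mul1,r1:2,r2:Add1,r3:7,r4:Mul2
c7: CDB Add1=-7; stall | r0:Mul1,r1:2,r2:-7,r3:7,r4:Mul2
c8: CDB Mul1=49; issue MUL r0<-Mul1 | r0:Mul1,r1:2,r2:-7,r3:7,r4:Mul2
c9: CDB Mul2=14; issue ADD r1<-Add1 | r0:Mul1,r1:Add1,r2:-7,r3:7,r4:14
c10: issue ADD r1<-Add2 | r0:Mul1,r1:Add2,r2:-7,r3:7,r4:14
c11: CDB Add1=16; issue ADD r3<-Add1 | r0:Mul1,r1:Add2,r2:-7,r3:Add1,r4:14
c12: CDB Add2=21; issue SUB r0<-Add2 | r0:Add2,r1:21,r2:-7,r3:Add1,r4:14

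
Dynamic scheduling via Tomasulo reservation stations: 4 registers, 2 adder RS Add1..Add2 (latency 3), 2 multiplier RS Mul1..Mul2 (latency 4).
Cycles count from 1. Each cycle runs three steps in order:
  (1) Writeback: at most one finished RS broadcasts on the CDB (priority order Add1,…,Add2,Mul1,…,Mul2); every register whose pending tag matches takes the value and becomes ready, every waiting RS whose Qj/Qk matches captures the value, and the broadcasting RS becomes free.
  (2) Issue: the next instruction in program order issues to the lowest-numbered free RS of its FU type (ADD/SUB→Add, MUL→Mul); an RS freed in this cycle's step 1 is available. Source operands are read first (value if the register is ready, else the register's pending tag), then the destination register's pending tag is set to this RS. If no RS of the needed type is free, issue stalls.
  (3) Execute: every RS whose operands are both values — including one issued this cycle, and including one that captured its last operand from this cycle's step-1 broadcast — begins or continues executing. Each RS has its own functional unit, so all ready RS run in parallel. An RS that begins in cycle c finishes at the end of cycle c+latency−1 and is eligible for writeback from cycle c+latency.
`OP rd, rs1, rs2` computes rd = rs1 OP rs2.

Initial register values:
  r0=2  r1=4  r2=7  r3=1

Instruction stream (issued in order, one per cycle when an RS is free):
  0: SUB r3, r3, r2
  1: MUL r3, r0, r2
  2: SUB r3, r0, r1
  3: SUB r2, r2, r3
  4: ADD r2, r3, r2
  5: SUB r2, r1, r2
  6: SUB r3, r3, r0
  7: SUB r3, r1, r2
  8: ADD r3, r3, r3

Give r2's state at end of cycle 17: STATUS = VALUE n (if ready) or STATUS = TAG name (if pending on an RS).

  c1: issue SUB r3<-Add1  regs: r0:2,r1:4,r2:7,r3:Add1
  c2: issue MUL r3<-Mul1  regs: r0:2,r1:4,r2:7,r3:Mul1
  c3: issue SUB r3<-Add2  regs: r0:2,r1:4,r2:7,r3:Add2
  c4: CDB Add1=-6; issue SUB r2<-Add1  regs: r0:2,r1:4,r2:Add1,r3:Add2
  c5: stall  regs: r0:2,r1:4,r2:Add1,r3:Add2
  c6: CDB Add2=-2; issue ADD r2<-Add2  regs: r0:2,r1:4,r2:Add2,r3:-2
  c7: CDB Mul1=14; stall  regs: r0:2,r1:4,r2:Add2,r3:-2
  c8: stall  regs: r0:2,r1:4,r2:Add2,r3:-2
  c9: CDB Add1=9; issue SUB r2<-Add1  regs: r0:2,r1:4,r2:Add1,r3:-2
  c10: stall  regs: r0:2,r1:4,r2:Add1,r3:-2
  c11: stall  regs: r0:2,r1:4,r2:Add1,r3:-2
  c12: CDB Add2=7; issue SUB r3<-Add2  regs: r0:2,r1:4,r2:Add1,r3:Add2
  c13: stall  regs: r0:2,r1:4,r2:Add1,r3:Add2
  c14: stall  regs: r0:2,r1:4,r2:Add1,r3:Add2
  c15: CDB Add1=-3; issue SUB r3<-Add1  regs: r0:2,r1:4,r2:-3,r3:Add1
  c16: CDB Add2=-4; issue ADD r3<-Add2  regs: r0:2,r1:4,r2:-3,r3:Add2
  c17: -  regs: r0:2,r1:4,r2:-3,r3:Add2

STATUS = VALUE -3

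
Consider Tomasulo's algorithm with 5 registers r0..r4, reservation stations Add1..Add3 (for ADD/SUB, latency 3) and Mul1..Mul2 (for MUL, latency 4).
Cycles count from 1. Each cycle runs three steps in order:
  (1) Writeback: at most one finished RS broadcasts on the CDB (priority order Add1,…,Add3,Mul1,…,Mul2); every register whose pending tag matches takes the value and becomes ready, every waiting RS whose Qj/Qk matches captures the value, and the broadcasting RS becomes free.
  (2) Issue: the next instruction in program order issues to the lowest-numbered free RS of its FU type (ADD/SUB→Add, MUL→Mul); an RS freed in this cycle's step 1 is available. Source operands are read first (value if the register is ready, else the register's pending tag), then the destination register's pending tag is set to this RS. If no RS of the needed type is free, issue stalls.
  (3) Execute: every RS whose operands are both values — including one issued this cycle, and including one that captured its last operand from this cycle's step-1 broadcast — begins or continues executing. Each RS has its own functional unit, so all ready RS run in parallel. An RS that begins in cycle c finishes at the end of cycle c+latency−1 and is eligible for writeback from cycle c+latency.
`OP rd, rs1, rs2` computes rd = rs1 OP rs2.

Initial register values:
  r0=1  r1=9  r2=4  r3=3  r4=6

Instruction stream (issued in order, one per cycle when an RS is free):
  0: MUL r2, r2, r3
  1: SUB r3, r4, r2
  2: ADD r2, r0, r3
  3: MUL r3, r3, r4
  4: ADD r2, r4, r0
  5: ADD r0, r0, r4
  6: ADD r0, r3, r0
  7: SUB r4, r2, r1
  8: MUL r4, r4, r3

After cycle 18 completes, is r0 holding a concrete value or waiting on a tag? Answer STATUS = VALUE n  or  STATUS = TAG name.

STATUS = VALUE -29

c1: issue MUL r2<-Mul1 | r0:1,r1:9,r2:Mul1,r3:3,r4:6
c2: issue SUB r3<-Add1 | r0:1,r1:9,r2:Mul1,r3:Add1,r4:6
c3: issue ADD r2<-Add2 | r0:1,r1:9,r2:Add2,r3:Add1,r4:6
c4: issue MUL r3<-Mul2 | r0:1,r1:9,r2:Add2,r3:Mul2,r4:6
c5: CDB Mul1=12; issue ADD r2<-Add3 | r0:1,r1:9,r2:Add3,r3:Mul2,r4:6
c6: stall | r0:1,r1:9,r2:Add3,r3:Mul2,r4:6
c7: stall | r0:1,r1:9,r2:Add3,r3:Mul2,r4:6
c8: CDB Add1=-6; issue ADD r0<-Add1 | r0:Add1,r1:9,r2:Add3,r3:Mul2,r4:6
c9: CDB Add3=7; issue ADD r0<-Add3 | r0:Add3,r1:9,r2:7,r3:Mul2,r4:6
c10: stall | r0:Add3,r1:9,r2:7,r3:Mul2,r4:6
c11: CDB Add1=7; issue SUB r4<-Add1 | r0:Add3,r1:9,r2:7,r3:Mul2,r4:Add1
c12: CDB Add2=-5; issue MUL r4<-Mul1 | r0:Add3,r1:9,r2:7,r3:Mul2,r4:Mul1
c13: CDB Mul2=-36 | r0:Add3,r1:9,r2:7,r3:-36,r4:Mul1
c14: CDB Add1=-2 | r0:Add3,r1:9,r2:7,r3:-36,r4:Mul1
c15: - | r0:Add3,r1:9,r2:7,r3:-36,r4:Mul1
c16: CDB Add3=-29 | r0:-29,r1:9,r2:7,r3:-36,r4:Mul1
c17: - | r0:-29,r1:9,r2:7,r3:-36,r4:Mul1
c18: CDB Mul1=72 | r0:-29,r1:9,r2:7,r3:-36,r4:72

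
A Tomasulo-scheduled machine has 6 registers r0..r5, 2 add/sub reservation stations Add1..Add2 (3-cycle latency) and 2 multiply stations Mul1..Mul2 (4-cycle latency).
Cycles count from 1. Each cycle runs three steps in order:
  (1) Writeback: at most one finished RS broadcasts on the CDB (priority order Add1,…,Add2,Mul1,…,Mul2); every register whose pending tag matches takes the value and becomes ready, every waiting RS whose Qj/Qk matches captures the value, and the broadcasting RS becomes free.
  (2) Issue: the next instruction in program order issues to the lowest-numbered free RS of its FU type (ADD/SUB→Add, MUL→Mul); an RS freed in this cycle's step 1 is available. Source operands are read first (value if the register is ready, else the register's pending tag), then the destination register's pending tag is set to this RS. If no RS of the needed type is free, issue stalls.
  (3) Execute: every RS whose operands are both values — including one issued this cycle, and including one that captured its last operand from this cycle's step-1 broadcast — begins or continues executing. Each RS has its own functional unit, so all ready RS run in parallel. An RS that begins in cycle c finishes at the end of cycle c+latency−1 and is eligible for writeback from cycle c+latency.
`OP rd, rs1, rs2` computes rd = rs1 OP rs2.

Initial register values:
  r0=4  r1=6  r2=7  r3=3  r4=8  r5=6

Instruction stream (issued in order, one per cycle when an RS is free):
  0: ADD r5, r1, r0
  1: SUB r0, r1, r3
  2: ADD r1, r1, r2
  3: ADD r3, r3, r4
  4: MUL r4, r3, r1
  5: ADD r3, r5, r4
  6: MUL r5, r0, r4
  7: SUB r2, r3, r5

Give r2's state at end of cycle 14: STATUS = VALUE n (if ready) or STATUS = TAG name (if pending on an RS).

STATUS = TAG Add2

cycle 1: issue ADD r5<-Add1 // r0:4,r1:6,r2:7,r3:3,r4:8,r5:Add1
cycle 2: issue SUB r0<-Add2 // r0:Add2,r1:6,r2:7,r3:3,r4:8,r5:Add1
cycle 3: stall // r0:Add2,r1:6,r2:7,r3:3,r4:8,r5:Add1
cycle 4: CDB Add1=10; issue ADD r1<-Add1 // r0:Add2,r1:Add1,r2:7,r3:3,r4:8,r5:10
cycle 5: CDB Add2=3; issue ADD r3<-Add2 // r0:3,r1:Add1,r2:7,r3:Add2,r4:8,r5:10
cycle 6: issue MUL r4<-Mul1 // r0:3,r1:Add1,r2:7,r3:Add2,r4:Mul1,r5:10
cycle 7: CDB Add1=13; issue ADD r3<-Add1 // r0:3,r1:13,r2:7,r3:Add1,r4:Mul1,r5:10
cycle 8: CDB Add2=11; issue MUL r5<-Mul2 // r0:3,r1:13,r2:7,r3:Add1,r4:Mul1,r5:Mul2
cycle 9: issue SUB r2<-Add2 // r0:3,r1:13,r2:Add2,r3:Add1,r4:Mul1,r5:Mul2
cycle 10: - // r0:3,r1:13,r2:Add2,r3:Add1,r4:Mul1,r5:Mul2
cycle 11: - // r0:3,r1:13,r2:Add2,r3:Add1,r4:Mul1,r5:Mul2
cycle 12: CDB Mul1=143 // r0:3,r1:13,r2:Add2,r3:Add1,r4:143,r5:Mul2
cycle 13: - // r0:3,r1:13,r2:Add2,r3:Add1,r4:143,r5:Mul2
cycle 14: - // r0:3,r1:13,r2:Add2,r3:Add1,r4:143,r5:Mul2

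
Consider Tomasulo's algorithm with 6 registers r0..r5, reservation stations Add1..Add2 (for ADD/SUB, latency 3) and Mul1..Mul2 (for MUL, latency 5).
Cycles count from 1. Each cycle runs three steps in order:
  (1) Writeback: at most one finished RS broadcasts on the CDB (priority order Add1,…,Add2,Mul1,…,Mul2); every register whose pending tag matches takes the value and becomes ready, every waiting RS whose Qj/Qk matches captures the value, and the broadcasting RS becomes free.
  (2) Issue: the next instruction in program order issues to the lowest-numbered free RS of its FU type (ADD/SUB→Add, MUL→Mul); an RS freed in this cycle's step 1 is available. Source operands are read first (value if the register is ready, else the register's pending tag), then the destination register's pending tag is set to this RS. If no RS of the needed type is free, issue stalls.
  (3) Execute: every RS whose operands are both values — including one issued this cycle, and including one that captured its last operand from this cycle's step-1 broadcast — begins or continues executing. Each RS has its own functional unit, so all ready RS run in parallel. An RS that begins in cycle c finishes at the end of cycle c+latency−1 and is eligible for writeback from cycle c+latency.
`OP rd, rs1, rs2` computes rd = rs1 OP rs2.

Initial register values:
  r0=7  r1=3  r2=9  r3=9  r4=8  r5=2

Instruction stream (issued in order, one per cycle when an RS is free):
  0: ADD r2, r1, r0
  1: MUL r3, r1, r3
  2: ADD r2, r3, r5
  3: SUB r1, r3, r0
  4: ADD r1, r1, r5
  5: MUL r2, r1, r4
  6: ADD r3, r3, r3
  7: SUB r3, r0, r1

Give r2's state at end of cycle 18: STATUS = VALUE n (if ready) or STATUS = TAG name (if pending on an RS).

cycle 1: issue ADD r2<-Add1 // r0:7,r1:3,r2:Add1,r3:9,r4:8,r5:2
cycle 2: issue MUL r3<-Mul1 // r0:7,r1:3,r2:Add1,r3:Mul1,r4:8,r5:2
cycle 3: issue ADD r2<-Add2 // r0:7,r1:3,r2:Add2,r3:Mul1,r4:8,r5:2
cycle 4: CDB Add1=10; issue SUB r1<-Add1 // r0:7,r1:Add1,r2:Add2,r3:Mul1,r4:8,r5:2
cycle 5: stall // r0:7,r1:Add1,r2:Add2,r3:Mul1,r4:8,r5:2
cycle 6: stall // r0:7,r1:Add1,r2:Add2,r3:Mul1,r4:8,r5:2
cycle 7: CDB Mul1=27; stall // r0:7,r1:Add1,r2:Add2,r3:27,r4:8,r5:2
cycle 8: stall // r0:7,r1:Add1,r2:Add2,r3:27,r4:8,r5:2
cycle 9: stall // r0:7,r1:Add1,r2:Add2,r3:27,r4:8,r5:2
cycle 10: CDB Add1=20; issue ADD r1<-Add1 // r0:7,r1:Add1,r2:Add2,r3:27,r4:8,r5:2
cycle 11: CDB Add2=29; issue MUL r2<-Mul1 // r0:7,r1:Add1,r2:Mul1,r3:27,r4:8,r5:2
cycle 12: issue ADD r3<-Add2 // r0:7,r1:Add1,r2:Mul1,r3:Add2,r4:8,r5:2
cycle 13: CDB Add1=22; issue SUB r3<-Add1 // r0:7,r1:22,r2:Mul1,r3:Add1,r4:8,r5:2
cycle 14: - // r0:7,r1:22,r2:Mul1,r3:Add1,r4:8,r5:2
cycle 15: CDB Add2=54 // r0:7,r1:22,r2:Mul1,r3:Add1,r4:8,r5:2
cycle 16: CDB Add1=-15 // r0:7,r1:22,r2:Mul1,r3:-15,r4:8,r5:2
cycle 17: - // r0:7,r1:22,r2:Mul1,r3:-15,r4:8,r5:2
cycle 18: CDB Mul1=176 // r0:7,r1:22,r2:176,r3:-15,r4:8,r5:2

STATUS = VALUE 176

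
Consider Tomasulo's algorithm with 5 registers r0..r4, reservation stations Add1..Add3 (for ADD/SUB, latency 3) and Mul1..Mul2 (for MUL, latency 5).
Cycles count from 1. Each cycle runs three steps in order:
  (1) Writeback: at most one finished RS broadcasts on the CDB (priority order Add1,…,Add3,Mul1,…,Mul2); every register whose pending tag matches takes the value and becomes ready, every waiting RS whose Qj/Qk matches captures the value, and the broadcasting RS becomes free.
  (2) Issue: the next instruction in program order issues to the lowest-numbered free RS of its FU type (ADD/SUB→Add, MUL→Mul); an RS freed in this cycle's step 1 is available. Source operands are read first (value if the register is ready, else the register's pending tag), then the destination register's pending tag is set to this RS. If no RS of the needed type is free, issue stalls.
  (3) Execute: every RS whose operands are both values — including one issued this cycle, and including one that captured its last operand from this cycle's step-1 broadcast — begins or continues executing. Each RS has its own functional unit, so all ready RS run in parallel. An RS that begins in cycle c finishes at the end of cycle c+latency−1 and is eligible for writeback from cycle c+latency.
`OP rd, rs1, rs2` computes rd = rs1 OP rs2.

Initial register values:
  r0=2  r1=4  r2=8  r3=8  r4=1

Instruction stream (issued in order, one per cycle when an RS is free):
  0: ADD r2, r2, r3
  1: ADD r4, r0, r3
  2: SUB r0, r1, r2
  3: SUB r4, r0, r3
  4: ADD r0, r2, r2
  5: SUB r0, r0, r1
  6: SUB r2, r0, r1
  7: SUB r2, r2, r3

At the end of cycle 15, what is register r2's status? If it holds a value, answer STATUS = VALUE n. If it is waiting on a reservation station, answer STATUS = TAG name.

STATUS = TAG Add1

cycle 1: issue ADD r2<-Add1 // r0:2,r1:4,r2:Add1,r3:8,r4:1
cycle 2: issue ADD r4<-Add2 // r0:2,r1:4,r2:Add1,r3:8,r4:Add2
cycle 3: issue SUB r0<-Add3 // r0:Add3,r1:4,r2:Add1,r3:8,r4:Add2
cycle 4: CDB Add1=16; issue SUB r4<-Add1 // r0:Add3,r1:4,r2:16,r3:8,r4:Add1
cycle 5: CDB Add2=10; issue ADD r0<-Add2 // r0:Add2,r1:4,r2:16,r3:8,r4:Add1
cycle 6: stall // r0:Add2,r1:4,r2:16,r3:8,r4:Add1
cycle 7: CDB Add3=-12; issue SUB r0<-Add3 // r0:Add3,r1:4,r2:16,r3:8,r4:Add1
cycle 8: CDB Add2=32; issue SUB r2<-Add2 // r0:Add3,r1:4,r2:Add2,r3:8,r4:Add1
cycle 9: stall // r0:Add3,r1:4,r2:Add2,r3:8,r4:Add1
cycle 10: CDB Add1=-20; issue SUB r2<-Add1 // r0:Add3,r1:4,r2:Add1,r3:8,r4:-20
cycle 11: CDB Add3=28 // r0:28,r1:4,r2:Add1,r3:8,r4:-20
cycle 12: - // r0:28,r1:4,r2:Add1,r3:8,r4:-20
cycle 13: - // r0:28,r1:4,r2:Add1,r3:8,r4:-20
cycle 14: CDB Add2=24 // r0:28,r1:4,r2:Add1,r3:8,r4:-20
cycle 15: - // r0:28,r1:4,r2:Add1,r3:8,r4:-20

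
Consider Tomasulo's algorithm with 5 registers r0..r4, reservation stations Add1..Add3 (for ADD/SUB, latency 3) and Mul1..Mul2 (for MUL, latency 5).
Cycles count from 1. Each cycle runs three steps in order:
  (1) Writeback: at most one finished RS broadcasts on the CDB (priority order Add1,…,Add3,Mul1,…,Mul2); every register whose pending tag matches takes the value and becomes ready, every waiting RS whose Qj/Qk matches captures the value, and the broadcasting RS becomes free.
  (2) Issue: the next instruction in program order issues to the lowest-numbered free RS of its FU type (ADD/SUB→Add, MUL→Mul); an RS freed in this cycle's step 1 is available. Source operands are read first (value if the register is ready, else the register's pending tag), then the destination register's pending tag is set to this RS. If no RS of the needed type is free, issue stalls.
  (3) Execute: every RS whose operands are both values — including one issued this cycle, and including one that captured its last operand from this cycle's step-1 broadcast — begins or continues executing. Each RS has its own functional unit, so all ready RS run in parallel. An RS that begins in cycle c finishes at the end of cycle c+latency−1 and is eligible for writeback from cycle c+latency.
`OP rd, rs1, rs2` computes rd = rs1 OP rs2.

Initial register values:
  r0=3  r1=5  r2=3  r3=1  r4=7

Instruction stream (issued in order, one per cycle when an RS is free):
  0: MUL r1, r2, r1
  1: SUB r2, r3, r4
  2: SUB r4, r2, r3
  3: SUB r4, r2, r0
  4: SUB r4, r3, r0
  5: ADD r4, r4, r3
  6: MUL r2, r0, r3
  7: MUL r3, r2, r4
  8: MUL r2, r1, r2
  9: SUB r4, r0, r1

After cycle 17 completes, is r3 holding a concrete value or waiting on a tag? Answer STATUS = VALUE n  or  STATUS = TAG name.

  c1: issue MUL r1<-Mul1  regs: r0:3,r1:Mul1,r2:3,r3:1,r4:7
  c2: issue SUB r2<-Add1  regs: r0:3,r1:Mul1,r2:Add1,r3:1,r4:7
  c3: issue SUB r4<-Add2  regs: r0:3,r1:Mul1,r2:Add1,r3:1,r4:Add2
  c4: issue SUB r4<-Add3  regs: r0:3,r1:Mul1,r2:Add1,r3:1,r4:Add3
  c5: CDB Add1=-6; issue SUB r4<-Add1  regs: r0:3,r1:Mul1,r2:-6,r3:1,r4:Add1
  c6: CDB Mul1=15; stall  regs: r0:3,r1:15,r2:-6,r3:1,r4:Add1
  c7: stall  regs: r0:3,r1:15,r2:-6,r3:1,r4:Add1
  c8: CDB Add1=-2; issue ADD r4<-Add1  regs: r0:3,r1:15,r2:-6,r3:1,r4:Add1
  c9: CDB Add2=-7; issue MUL r2<-Mul1  regs: r0:3,r1:15,r2:Mul1,r3:1,r4:Add1
  c10: CDB Add3=-9; issue MUL r3<-Mul2  regs: r0:3,r1:15,r2:Mul1,r3:Mul2,r4:Add1
  c11: CDB Add1=-1; stall  regs: r0:3,r1:15,r2:Mul1,r3:Mul2,r4:-1
  c12: stall  regs: r0:3,r1:15,r2:Mul1,r3:Mul2,r4:-1
  c13: stall  regs: r0:3,r1:15,r2:Mul1,r3:Mul2,r4:-1
  c14: CDB Mul1=3; issue MUL r2<-Mul1  regs: r0:3,r1:15,r2:Mul1,r3:Mul2,r4:-1
  c15: issue SUB r4<-Add1  regs: r0:3,r1:15,r2:Mul1,r3:Mul2,r4:Add1
  c16: -  regs: r0:3,r1:15,r2:Mul1,r3:Mul2,r4:Add1
  c17: -  regs: r0:3,r1:15,r2:Mul1,r3:Mul2,r4:Add1

STATUS = TAG Mul2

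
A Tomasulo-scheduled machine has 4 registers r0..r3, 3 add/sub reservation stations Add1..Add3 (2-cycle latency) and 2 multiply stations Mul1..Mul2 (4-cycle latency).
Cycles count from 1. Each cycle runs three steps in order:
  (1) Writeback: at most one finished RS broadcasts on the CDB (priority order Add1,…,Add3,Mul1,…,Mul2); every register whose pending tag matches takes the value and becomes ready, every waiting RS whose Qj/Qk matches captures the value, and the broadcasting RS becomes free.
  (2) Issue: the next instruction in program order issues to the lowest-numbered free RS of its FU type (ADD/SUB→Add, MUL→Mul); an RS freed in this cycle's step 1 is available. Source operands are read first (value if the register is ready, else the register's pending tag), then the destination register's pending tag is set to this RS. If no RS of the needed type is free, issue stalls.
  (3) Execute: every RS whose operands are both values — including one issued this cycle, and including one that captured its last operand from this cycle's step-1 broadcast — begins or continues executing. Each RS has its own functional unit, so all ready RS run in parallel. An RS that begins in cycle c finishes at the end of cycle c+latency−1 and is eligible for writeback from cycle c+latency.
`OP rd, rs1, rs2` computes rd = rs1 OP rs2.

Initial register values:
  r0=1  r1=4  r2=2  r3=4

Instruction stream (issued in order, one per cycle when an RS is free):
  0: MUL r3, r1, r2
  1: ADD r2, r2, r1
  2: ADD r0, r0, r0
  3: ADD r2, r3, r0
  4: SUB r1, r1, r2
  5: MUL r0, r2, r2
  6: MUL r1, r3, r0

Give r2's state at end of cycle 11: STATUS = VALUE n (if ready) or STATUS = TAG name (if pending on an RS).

STATUS = VALUE 10

c1: issue MUL r3<-Mul1 | r0:1,r1:4,r2:2,r3:Mul1
c2: issue ADD r2<-Add1 | r0:1,r1:4,r2:Add1,r3:Mul1
c3: issue ADD r0<-Add2 | r0:Add2,r1:4,r2:Add1,r3:Mul1
c4: CDB Add1=6; issue ADD r2<-Add1 | r0:Add2,r1:4,r2:Add1,r3:Mul1
c5: CDB Add2=2; issue SUB r1<-Add2 | r0:2,r1:Add2,r2:Add1,r3:Mul1
c6: CDB Mul1=8; issue MUL r0<-Mul1 | r0:Mul1,r1:Add2,r2:Add1,r3:8
c7: issue MUL r1<-Mul2 | r0:Mul1,r1:Mul2,r2:Add1,r3:8
c8: CDB Add1=10 | r0:Mul1,r1:Mul2,r2:10,r3:8
c9: - | r0:Mul1,r1:Mul2,r2:10,r3:8
c10: CDB Add2=-6 | r0:Mul1,r1:Mul2,r2:10,r3:8
c11: - | r0:Mul1,r1:Mul2,r2:10,r3:8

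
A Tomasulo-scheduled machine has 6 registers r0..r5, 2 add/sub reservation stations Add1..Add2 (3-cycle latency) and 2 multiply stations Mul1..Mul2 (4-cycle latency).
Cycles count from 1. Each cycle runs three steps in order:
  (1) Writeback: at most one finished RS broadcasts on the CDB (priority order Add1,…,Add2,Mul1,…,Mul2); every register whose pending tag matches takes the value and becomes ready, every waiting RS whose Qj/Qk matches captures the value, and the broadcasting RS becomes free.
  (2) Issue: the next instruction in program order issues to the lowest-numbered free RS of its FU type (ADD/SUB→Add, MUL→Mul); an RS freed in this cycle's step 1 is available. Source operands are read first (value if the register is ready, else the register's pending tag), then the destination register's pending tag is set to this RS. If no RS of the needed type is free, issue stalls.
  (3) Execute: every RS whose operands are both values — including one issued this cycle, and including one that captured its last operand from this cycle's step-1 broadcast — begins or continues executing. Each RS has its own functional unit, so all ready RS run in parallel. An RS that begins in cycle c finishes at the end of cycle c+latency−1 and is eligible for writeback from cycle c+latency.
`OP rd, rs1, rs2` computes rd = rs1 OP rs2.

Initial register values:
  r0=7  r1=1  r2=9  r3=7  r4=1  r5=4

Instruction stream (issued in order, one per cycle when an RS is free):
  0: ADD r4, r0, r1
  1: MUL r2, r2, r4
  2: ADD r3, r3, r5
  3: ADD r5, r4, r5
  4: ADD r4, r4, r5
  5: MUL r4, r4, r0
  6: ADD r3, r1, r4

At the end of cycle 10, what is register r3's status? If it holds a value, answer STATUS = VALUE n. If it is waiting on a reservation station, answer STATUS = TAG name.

c1: issue ADD r4<-Add1 | r0:7,r1:1,r2:9,r3:7,r4:Add1,r5:4
c2: issue MUL r2<-Mul1 | r0:7,r1:1,r2:Mul1,r3:7,r4:Add1,r5:4
c3: issue ADD r3<-Add2 | r0:7,r1:1,r2:Mul1,r3:Add2,r4:Add1,r5:4
c4: CDB Add1=8; issue ADD r5<-Add1 | r0:7,r1:1,r2:Mul1,r3:Add2,r4:8,r5:Add1
c5: stall | r0:7,r1:1,r2:Mul1,r3:Add2,r4:8,r5:Add1
c6: CDB Add2=11; issue ADD r4<-Add2 | r0:7,r1:1,r2:Mul1,r3:11,r4:Add2,r5:Add1
c7: CDB Add1=12; issue MUL r4<-Mul2 | r0:7,r1:1,r2:Mul1,r3:11,r4:Mul2,r5:12
c8: CDB Mul1=72; issue ADD r3<-Add1 | r0:7,r1:1,r2:72,r3:Add1,r4:Mul2,r5:12
c9: - | r0:7,r1:1,r2:72,r3:Add1,r4:Mul2,r5:12
c10: CDB Add2=20 | r0:7,r1:1,r2:72,r3:Add1,r4:Mul2,r5:12

STATUS = TAG Add1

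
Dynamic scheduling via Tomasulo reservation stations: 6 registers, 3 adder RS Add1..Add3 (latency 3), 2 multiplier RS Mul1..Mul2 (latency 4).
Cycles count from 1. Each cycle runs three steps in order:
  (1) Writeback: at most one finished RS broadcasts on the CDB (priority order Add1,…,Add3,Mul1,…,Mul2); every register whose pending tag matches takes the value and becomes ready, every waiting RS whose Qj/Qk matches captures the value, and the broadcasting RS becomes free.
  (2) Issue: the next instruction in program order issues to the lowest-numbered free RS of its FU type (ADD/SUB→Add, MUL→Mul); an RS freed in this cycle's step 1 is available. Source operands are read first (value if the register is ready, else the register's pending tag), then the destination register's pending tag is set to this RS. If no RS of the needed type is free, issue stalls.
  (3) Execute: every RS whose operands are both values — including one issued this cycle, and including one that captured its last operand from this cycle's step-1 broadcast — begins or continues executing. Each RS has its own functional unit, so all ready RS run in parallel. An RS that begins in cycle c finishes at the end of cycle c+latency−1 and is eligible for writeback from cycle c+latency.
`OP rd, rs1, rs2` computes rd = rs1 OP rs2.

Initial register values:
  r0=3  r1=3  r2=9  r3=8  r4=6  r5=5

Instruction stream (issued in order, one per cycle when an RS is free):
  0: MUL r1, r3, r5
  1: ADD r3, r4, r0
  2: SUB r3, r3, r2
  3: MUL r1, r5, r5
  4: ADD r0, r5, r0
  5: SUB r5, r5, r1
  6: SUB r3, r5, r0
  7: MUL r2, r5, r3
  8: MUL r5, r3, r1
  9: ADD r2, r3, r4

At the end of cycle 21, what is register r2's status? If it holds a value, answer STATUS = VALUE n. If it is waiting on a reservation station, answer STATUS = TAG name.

STATUS = VALUE -22

  c1: issue MUL r1<-Mul1  regs: r0:3,r1:Mul1,r2:9,r3:8,r4:6,r5:5
  c2: issue ADD r3<-Add1  regs: r0:3,r1:Mul1,r2:9,r3:Add1,r4:6,r5:5
  c3: issue SUB r3<-Add2  regs: r0:3,r1:Mul1,r2:9,r3:Add2,r4:6,r5:5
  c4: issue MUL r1<-Mul2  regs: r0:3,r1:Mul2,r2:9,r3:Add2,r4:6,r5:5
  c5: CDB Add1=9; issue ADD r0<-Add1  regs: r0:Add1,r1:Mul2,r2:9,r3:Add2,r4:6,r5:5
  c6: CDB Mul1=40; issue SUB r5<-Add3  regs: r0:Add1,r1:Mul2,r2:9,r3:Add2,r4:6,r5:Add3
  c7: stall  regs: r0:Add1,r1:Mul2,r2:9,r3:Add2,r4:6,r5:Add3
  c8: CDB Add1=8; issue SUB r3<-Add1  regs: r0:8,r1:Mul2,r2:9,r3:Add1,r4:6,r5:Add3
  c9: CDB Add2=0; issue MUL r2<-Mul1  regs: r0:8,r1:Mul2,r2:Mul1,r3:Add1,r4:6,r5:Add3
  c10: CDB Mul2=25; issue MUL r5<-Mul2  regs: r0:8,r1:25,r2:Mul1,r3:Add1,r4:6,r5:Mul2
  c11: issue ADD r2<-Add2  regs: r0:8,r1:25,r2:Add2,r3:Add1,r4:6,r5:Mul2
  c12: -  regs: r0:8,r1:25,r2:Add2,r3:Add1,r4:6,r5:Mul2
  c13: CDB Add3=-20  regs: r0:8,r1:25,r2:Add2,r3:Add1,r4:6,r5:Mul2
  c14: -  regs: r0:8,r1:25,r2:Add2,r3:Add1,r4:6,r5:Mul2
  c15: -  regs: r0:8,r1:25,r2:Add2,r3:Add1,r4:6,r5:Mul2
  c16: CDB Add1=-28  regs: r0:8,r1:25,r2:Add2,r3:-28,r4:6,r5:Mul2
  c17: -  regs: r0:8,r1:25,r2:Add2,r3:-28,r4:6,r5:Mul2
  c18: -  regs: r0:8,r1:25,r2:Add2,r3:-28,r4:6,r5:Mul2
  c19: CDB Add2=-22  regs: r0:8,r1:25,r2:-22,r3:-28,r4:6,r5:Mul2
  c20: CDB Mul1=560  regs: r0:8,r1:25,r2:-22,r3:-28,r4:6,r5:Mul2
  c21: CDB Mul2=-700  regs: r0:8,r1:25,r2:-22,r3:-28,r4:6,r5:-700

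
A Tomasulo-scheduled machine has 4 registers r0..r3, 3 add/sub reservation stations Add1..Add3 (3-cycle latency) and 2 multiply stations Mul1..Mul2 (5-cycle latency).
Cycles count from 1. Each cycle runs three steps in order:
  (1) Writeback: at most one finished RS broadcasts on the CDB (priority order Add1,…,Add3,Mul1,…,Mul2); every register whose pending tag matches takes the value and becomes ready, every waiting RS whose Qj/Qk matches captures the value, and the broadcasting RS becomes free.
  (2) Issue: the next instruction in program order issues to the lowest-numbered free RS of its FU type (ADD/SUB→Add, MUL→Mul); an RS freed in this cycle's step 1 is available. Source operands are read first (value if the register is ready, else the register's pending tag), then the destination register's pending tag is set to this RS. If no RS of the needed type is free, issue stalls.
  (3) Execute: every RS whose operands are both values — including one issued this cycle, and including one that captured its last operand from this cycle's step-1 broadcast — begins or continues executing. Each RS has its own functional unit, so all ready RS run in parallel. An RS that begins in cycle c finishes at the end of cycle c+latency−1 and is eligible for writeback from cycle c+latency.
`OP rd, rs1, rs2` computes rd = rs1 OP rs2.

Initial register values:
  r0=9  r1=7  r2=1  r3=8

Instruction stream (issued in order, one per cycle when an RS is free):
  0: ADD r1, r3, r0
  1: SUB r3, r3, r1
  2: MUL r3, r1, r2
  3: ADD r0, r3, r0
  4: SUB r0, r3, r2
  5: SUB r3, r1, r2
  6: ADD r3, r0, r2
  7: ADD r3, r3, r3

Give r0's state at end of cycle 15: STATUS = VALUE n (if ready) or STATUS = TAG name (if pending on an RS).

cycle 1: issue ADD r1<-Add1 // r0:9,r1:Add1,r2:1,r3:8
cycle 2: issue SUB r3<-Add2 // r0:9,r1:Add1,r2:1,r3:Add2
cycle 3: issue MUL r3<-Mul1 // r0:9,r1:Add1,r2:1,r3:Mul1
cycle 4: CDB Add1=17; issue ADD r0<-Add1 // r0:Add1,r1:17,r2:1,r3:Mul1
cycle 5: issue SUB r0<-Add3 // r0:Add3,r1:17,r2:1,r3:Mul1
cycle 6: stall // r0:Add3,r1:17,r2:1,r3:Mul1
cycle 7: CDB Add2=-9; issue SUB r3<-Add2 // r0:Add3,r1:17,r2:1,r3:Add2
cycle 8: stall // r0:Add3,r1:17,r2:1,r3:Add2
cycle 9: CDB Mul1=17; stall // r0:Add3,r1:17,r2:1,r3:Add2
cycle 10: CDB Add2=16; issue ADD r3<-Add2 // r0:Add3,r1:17,r2:1,r3:Add2
cycle 11: stall // r0:Add3,r1:17,r2:1,r3:Add2
cycle 12: CDB Add1=26; issue ADD r3<-Add1 // r0:Add3,r1:17,r2:1,r3:Add1
cycle 13: CDB Add3=16 // r0:16,r1:17,r2:1,r3:Add1
cycle 14: - // r0:16,r1:17,r2:1,r3:Add1
cycle 15: - // r0:16,r1:17,r2:1,r3:Add1

STATUS = VALUE 16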